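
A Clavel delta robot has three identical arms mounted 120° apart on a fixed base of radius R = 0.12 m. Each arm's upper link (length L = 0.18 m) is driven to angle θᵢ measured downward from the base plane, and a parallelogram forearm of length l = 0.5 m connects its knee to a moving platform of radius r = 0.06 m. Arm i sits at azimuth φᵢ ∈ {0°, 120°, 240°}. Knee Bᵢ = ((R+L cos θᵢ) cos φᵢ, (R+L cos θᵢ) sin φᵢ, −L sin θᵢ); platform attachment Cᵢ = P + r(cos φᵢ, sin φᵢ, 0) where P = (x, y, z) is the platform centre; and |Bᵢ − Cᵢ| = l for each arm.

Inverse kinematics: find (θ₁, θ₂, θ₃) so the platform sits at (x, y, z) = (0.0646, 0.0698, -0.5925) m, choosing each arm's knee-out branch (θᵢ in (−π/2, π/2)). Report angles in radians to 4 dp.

φ1=0.0° → target in arm frame (0.0646, 0.0698)
  A=-0.0046, B=-0.5925, C=(l²−L²−A²−y'²−z²)/(2L)=-0.3843
  γ=atan2(-0.5925,-0.0046)=-1.5786;  ψ=arccos(-0.6486)=2.2765;  θ1=γ+ψ≈0.6980
φ2=120.0° → target in arm frame (0.0281, -0.0908)
  A=0.0319, B=-0.5925, C=(l²−L²−A²−y'²−z²)/(2L)=-0.3965
  θ2 = atan2(B,A) + arccos(C/0.5934) = 0.7854
φ3=240.0° → target in arm frame (-0.0927, 0.0210)
  A=0.1527, B=-0.5925, C=(l²−L²−A²−y'²−z²)/(2L)=-0.4368
  θ3 = atan2(B,A) + arccos(C/0.6119) = 1.0472

θ₁ = 0.6980, θ₂ = 0.7854, θ₃ = 1.0472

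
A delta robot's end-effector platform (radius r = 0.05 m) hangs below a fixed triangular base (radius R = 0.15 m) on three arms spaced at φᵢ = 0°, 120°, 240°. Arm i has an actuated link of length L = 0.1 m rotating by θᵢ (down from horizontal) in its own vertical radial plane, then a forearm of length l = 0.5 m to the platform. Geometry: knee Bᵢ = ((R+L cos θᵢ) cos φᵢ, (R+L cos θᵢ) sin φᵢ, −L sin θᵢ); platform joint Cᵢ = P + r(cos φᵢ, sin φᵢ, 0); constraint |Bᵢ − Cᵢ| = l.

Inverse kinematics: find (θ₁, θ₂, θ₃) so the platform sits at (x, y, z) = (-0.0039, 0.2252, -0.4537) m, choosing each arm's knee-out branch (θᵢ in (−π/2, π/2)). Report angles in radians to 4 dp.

θ₁ = 0.5234, θ₂ = -0.3492, θ₃ = 1.2214

φ1=0.0° → target in arm frame (-0.0039, 0.2252)
  e−x'=0.1039;  (l²−L²−(e−x')²−y'²−z²)/2L = -0.1368
  γ=atan2(-0.4537,0.1039)=-1.3457;  ψ=arccos(-0.2938)=1.8690;  θ1=γ+ψ≈0.5234
φ2=120.0° → target in arm frame (0.1970, -0.1092)
  A cos θ + B sin θ = C:  -0.0970·cos θ + -0.4537·sin θ = 0.0641
  θ2 = atan2(B,A) + arccos(C/0.4639) = -0.3492
rotate P by −φ3: (-0.1931, -0.1160, -0.4537)
  e−x'=0.2931;  (l²−L²−(e−x')²−y'²−z²)/2L = -0.3259
  γ=atan2(-0.4537,0.2931)=-0.9973;  ψ=arccos(-0.6035)=2.2186;  θ3=γ+ψ≈1.2214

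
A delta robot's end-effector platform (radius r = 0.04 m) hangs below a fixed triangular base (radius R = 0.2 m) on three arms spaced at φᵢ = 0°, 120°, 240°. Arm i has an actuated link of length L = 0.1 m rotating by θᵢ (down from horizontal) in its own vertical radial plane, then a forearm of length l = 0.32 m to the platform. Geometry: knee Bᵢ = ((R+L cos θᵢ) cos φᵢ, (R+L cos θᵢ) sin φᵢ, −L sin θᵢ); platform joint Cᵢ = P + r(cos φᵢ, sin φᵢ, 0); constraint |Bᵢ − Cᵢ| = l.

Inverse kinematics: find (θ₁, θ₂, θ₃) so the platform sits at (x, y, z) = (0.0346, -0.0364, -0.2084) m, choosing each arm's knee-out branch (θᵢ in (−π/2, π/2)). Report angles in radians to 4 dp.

rotate P by −φ1: (0.0346, -0.0364, -0.2084)
  e−x'=0.1254;  (l²−L²−(e−x')²−y'²−z²)/2L = 0.1596
  θ1 = atan2(B,A) + arccos(C/0.2432) = -0.1741
rotate P by −φ2: (-0.0488, -0.0118, -0.2084)
  A cos θ + B sin θ = C:  0.2088·cos θ + -0.2084·sin θ = 0.0261
  θ2 = atan2(B,A) + arccos(C/0.2950) = 0.6978
arm 3 (φ=240.0°): x'=0.0142, y'=0.0482
  A=0.1458, B=-0.2084, C=(l²−L²−A²−y'²−z²)/(2L)=0.1270
  θ3 = atan2(B,A) + arccos(C/0.2543) = 0.0876

θ₁ = -0.1741, θ₂ = 0.6978, θ₃ = 0.0876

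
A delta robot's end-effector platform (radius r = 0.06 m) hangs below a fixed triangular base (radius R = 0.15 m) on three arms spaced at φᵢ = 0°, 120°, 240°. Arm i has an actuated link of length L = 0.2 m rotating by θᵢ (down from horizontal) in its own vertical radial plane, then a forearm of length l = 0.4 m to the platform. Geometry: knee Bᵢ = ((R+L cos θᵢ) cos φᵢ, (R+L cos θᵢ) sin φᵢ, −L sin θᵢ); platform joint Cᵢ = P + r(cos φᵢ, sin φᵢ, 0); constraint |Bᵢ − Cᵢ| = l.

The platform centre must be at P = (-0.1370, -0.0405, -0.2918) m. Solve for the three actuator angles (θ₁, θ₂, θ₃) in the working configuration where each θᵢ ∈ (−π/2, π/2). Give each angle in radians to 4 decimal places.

φ1=0.0° → target in arm frame (-0.1370, -0.0405)
  A=0.2270, B=-0.2918, C=(l²−L²−A²−y'²−z²)/(2L)=-0.0458
  θ1 = atan2(B,A) + arccos(C/0.3697) = 0.7853
rotate P by −φ2: (0.0334, 0.1389, -0.2918)
  e−x'=0.0566;  (l²−L²−(e−x')²−y'²−z²)/2L = 0.0309
  √(A²+B²)=0.2972;  θ2 = -1.3793+1.4666 ≈ 0.0874
φ3=240.0° → target in arm frame (0.1036, -0.0984)
  e−x'=-0.0136;  (l²−L²−(e−x')²−y'²−z²)/2L = 0.0625
  √(A²+B²)=0.2921;  θ3 = -1.6173+1.3553 ≈ -0.2620

θ₁ = 0.7853, θ₂ = 0.0874, θ₃ = -0.2620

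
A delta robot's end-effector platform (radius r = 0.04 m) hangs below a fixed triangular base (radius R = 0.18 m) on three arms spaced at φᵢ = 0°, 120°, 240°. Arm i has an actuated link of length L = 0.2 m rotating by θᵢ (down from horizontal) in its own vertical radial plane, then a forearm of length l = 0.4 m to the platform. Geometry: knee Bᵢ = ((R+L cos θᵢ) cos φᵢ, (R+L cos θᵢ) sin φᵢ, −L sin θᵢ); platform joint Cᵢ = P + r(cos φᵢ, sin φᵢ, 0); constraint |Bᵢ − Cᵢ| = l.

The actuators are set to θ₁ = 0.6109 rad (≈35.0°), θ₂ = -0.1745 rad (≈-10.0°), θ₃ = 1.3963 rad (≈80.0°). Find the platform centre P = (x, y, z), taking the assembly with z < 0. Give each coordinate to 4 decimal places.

(0.0269, 0.2162, -0.3060)

φ1=0.0°: virtual centre (0.3038, 0.0000, -0.1147), radius l
O2 = (0.3370·cos120.0°, 0.3370·sin120.0°, 0.0347) = (-0.1685, 0.2918, 0.0347)
O3 = (0.1747·cos240.0°, 0.1747·sin240.0°, -0.1970) = (-0.0874, -0.1513, -0.1970)
subtract pairs → two planes through P
[-0.9446 0.5836 0.2989]·P = 0.0093;  [-0.7824 -0.3026 -0.1645]·P = -0.0361
det = 0.7425;  x = 0.0246+-0.0075z,  y = 0.0558+-0.5242z
quadratic in z: (1.2748)z²+(0.1751)z+(-0.0658)=0, √Δ=0.6051 → z ∈ {-0.3060, 0.1686}; z = -0.3060 (taking z<0)
x = 0.0269, y = 0.2162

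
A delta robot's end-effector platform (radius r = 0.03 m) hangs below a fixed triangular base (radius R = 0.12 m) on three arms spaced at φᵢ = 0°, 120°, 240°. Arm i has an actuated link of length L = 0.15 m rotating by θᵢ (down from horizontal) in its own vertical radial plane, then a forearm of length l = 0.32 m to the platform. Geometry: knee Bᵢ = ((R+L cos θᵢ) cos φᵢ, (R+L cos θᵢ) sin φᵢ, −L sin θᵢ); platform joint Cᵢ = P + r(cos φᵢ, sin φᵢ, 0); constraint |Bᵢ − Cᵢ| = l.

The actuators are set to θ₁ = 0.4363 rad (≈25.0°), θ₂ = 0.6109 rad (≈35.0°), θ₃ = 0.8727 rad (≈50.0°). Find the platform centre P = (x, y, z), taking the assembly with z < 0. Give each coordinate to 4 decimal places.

(0.0456, 0.0358, -0.3253)

arm 1 at φ=0.0°: ρ1 = 0.2259;  S1 = (0.2259, 0.0000, -0.0634)
arm 2 at φ=120.0°: ρ2 = 0.2129;  S2 = (-0.1064, 0.1844, -0.0860)
S3 = (0.1864·cos240.0°, 0.1864·sin240.0°, -0.1149) = (-0.0932, -0.1614, -0.1149)
subtract pairs → two planes through P
[-0.6648 0.3687 -0.0453]·P = -0.0024;  [-0.6383 -0.3229 -0.1030]·P = -0.0071
det = 0.4500;  x = 0.0075+-0.1169z,  y = 0.0072+-0.0880z
into |P−S₁|² = l²: 1.0214z² + 0.1766z + -0.0506 = 0;  Δ = 0.2380;  z = -0.3253 or 0.1524 → z<0 root = -0.3253
x = 0.0456, y = 0.0358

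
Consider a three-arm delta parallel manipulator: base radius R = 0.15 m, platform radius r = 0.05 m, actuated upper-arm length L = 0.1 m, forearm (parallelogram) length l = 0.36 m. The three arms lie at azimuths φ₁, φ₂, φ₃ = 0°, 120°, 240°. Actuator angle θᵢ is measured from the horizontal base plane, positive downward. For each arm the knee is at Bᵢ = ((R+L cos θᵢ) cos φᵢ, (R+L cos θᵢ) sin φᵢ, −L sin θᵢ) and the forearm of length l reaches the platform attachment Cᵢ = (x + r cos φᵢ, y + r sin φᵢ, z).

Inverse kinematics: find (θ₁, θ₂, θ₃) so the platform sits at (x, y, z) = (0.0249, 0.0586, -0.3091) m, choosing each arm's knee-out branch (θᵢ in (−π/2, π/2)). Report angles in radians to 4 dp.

θ₁ = 0.0006, θ₂ = -0.0870, θ₃ = 0.5235

φ1=0.0° → target in arm frame (0.0249, 0.0586)
  A cos θ + B sin θ = C:  0.0751·cos θ + -0.3091·sin θ = 0.0749
  γ=atan2(-0.3091,0.0751)=-1.3325;  ψ=arccos(0.2355)=1.3330;  θ1=γ+ψ≈0.0006
φ2=120.0° → target in arm frame (0.0383, -0.0509)
  e−x'=0.0617;  (l²−L²−(e−x')²−y'²−z²)/2L = 0.0883
  γ=atan2(-0.3091,0.0617)=-1.3738;  ψ=arccos(0.2802)=1.2868;  θ2=γ+ψ≈-0.0870
φ3=240.0° → target in arm frame (-0.0632, -0.0077)
  A=0.1632, B=-0.3091, C=(l²−L²−A²−y'²−z²)/(2L)=-0.0132
  γ=atan2(-0.3091,0.1632)=-1.0850;  ψ=arccos(-0.0377)=1.6085;  θ3=γ+ψ≈0.5235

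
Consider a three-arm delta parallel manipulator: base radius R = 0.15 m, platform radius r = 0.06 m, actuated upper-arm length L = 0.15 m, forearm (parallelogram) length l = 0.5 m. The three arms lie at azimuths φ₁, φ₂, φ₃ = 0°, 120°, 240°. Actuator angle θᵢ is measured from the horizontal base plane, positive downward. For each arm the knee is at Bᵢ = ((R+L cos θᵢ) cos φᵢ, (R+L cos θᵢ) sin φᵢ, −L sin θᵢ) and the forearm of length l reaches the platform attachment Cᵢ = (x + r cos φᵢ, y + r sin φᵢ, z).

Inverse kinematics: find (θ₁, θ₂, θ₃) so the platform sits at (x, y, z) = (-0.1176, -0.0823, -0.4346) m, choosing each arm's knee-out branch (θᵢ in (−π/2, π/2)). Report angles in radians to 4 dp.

θ₁ = 0.5236, θ₂ = 0.1742, θ₃ = -0.3494

arm 1 (φ=0.0°): x'=-0.1176, y'=-0.0823
  e−x'=0.2076;  (l²−L²−(e−x')²−y'²−z²)/2L = -0.0375
  √(A²+B²)=0.4816;  θ1 = -1.1252+1.6487 ≈ 0.5236
rotate P by −φ2: (-0.0125, 0.1430, -0.4346)
  A cos θ + B sin θ = C:  0.1025·cos θ + -0.4346·sin θ = 0.0256
  γ=atan2(-0.4346,0.1025)=-1.3392;  ψ=arccos(0.0573)=1.5135;  θ2=γ+ψ≈0.1742
φ3=240.0° → target in arm frame (0.1301, -0.0607)
  A cos θ + B sin θ = C:  -0.0401·cos θ + -0.4346·sin θ = 0.1111
  θ3 = atan2(B,A) + arccos(C/0.4364) = -0.3494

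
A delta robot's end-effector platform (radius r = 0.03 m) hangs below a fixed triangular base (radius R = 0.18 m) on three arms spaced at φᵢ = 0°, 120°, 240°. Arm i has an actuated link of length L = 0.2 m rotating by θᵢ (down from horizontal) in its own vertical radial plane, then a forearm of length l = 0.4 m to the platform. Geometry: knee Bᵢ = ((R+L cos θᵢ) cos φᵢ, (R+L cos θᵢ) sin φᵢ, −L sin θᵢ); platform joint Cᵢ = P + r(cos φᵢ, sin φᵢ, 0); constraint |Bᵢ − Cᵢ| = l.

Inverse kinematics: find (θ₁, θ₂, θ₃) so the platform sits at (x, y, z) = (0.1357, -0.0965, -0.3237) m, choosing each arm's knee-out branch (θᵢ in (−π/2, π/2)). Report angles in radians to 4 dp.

θ₁ = 0.0001, θ₂ = 1.2217, θ₃ = 0.6110

φ1=0.0° → target in arm frame (0.1357, -0.0965)
  e−x'=0.0143;  (l²−L²−(e−x')²−y'²−z²)/2L = 0.0143
  θ1 = atan2(B,A) + arccos(C/0.3240) = 0.0001
arm 2 (φ=120.0°): x'=-0.1514, y'=-0.0693
  e−x'=0.3014;  (l²−L²−(e−x')²−y'²−z²)/2L = -0.2011
  θ2 = atan2(B,A) + arccos(C/0.4423) = 1.2217
φ3=240.0° → target in arm frame (0.0157, 0.1658)
  A=0.1343, B=-0.3237, C=(l²−L²−A²−y'²−z²)/(2L)=-0.0757
  γ=atan2(-0.3237,0.1343)=-1.1776;  ψ=arccos(-0.2161)=1.7886;  θ3=γ+ψ≈0.6110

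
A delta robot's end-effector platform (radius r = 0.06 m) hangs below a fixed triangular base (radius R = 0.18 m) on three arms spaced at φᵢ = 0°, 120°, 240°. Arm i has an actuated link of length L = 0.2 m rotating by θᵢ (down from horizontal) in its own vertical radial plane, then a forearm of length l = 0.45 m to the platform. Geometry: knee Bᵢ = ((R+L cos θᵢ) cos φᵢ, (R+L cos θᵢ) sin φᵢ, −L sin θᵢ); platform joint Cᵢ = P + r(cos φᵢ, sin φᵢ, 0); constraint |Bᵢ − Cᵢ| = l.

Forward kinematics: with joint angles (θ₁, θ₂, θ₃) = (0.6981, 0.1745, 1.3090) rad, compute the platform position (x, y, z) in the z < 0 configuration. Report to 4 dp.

centre 1 = (0.2732·cos0.0°, 0.2732·sin0.0°, -0.1286) = (0.2732, 0.0000, -0.1286)
centre 2 = (0.3170·cos120.0°, 0.3170·sin120.0°, -0.0347) = (-0.1585, 0.2745, -0.0347)
arm 3 at φ=240.0°: (R−r)+L cos θ3 = 0.1718;  centre 3 = (-0.0859, -0.1488, -0.1932)
|centre ₂|²−|centre ₁|² = 0.0105;  |centre ₃|²−|centre ₁|² = -0.0243
[-0.8634 0.5490 0.1877]·P = 0.0105;  [-0.7182 -0.2975 -0.1293]·P = -0.0243
det = 0.6511;  x = 0.0157+-0.0232z,  y = 0.0439+-0.3784z
sphere 1 gives Az²+Bz+C=0 with A=1.1437, B=0.2359, C=-0.1178;  B²−4AC=0.5943;  roots -0.4402, 0.2339;  negative root z = -0.4402
x = 0.0260, y = 0.2104

(0.0260, 0.2104, -0.4402)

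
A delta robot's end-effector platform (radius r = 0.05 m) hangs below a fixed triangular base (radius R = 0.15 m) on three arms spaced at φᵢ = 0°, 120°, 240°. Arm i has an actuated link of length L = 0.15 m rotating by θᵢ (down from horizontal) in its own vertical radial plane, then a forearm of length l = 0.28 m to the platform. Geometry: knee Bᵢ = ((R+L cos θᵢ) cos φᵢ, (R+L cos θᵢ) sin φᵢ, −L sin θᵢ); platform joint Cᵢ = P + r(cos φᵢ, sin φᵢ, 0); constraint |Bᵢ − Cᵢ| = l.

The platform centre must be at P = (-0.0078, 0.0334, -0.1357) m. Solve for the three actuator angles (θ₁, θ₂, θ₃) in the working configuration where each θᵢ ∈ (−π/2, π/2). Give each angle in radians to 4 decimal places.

arm 1 (φ=0.0°): x'=-0.0078, y'=0.0334
  e−x'=0.1078;  (l²−L²−(e−x')²−y'²−z²)/2L = 0.0825
  √(A²+B²)=0.1733;  θ1 = -0.8995+1.0747 ≈ 0.1752
φ2=120.0° → target in arm frame (0.0328, -0.0099)
  e−x'=0.0672;  (l²−L²−(e−x')²−y'²−z²)/2L = 0.1096
  θ2 = atan2(B,A) + arccos(C/0.1514) = -0.3495
arm 3 (φ=240.0°): x'=-0.0250, y'=-0.0235
  A cos θ + B sin θ = C:  0.1250·cos θ + -0.1357·sin θ = 0.0710
  γ=atan2(-0.1357,0.1250)=-0.8263;  ψ=arccos(0.3849)=1.1757;  θ3=γ+ψ≈0.3494

θ₁ = 0.1752, θ₂ = -0.3495, θ₃ = 0.3494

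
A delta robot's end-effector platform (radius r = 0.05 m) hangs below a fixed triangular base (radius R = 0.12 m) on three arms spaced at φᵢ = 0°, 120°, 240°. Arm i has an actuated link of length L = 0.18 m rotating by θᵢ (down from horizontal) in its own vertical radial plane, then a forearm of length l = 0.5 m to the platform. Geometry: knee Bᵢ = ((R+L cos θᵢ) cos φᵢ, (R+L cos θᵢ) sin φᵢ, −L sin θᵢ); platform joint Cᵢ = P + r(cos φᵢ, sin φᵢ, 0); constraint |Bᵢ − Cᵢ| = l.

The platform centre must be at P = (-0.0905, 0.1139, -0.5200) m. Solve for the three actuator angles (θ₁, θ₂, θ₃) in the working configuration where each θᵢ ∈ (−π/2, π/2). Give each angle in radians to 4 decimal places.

θ₁ = 0.7855, θ₂ = 0.1746, θ₃ = 0.6983

rotate P by −φ1: (-0.0905, 0.1139, -0.5200)
  A=0.1605, B=-0.5200, C=(l²−L²−A²−y'²−z²)/(2L)=-0.2543
  γ=atan2(-0.5200,0.1605)=-1.2714;  ψ=arccos(-0.4672)=2.0569;  θ1=γ+ψ≈0.7855
φ2=120.0° → target in arm frame (0.1439, 0.0214)
  e−x'=-0.0739;  (l²−L²−(e−x')²−y'²−z²)/2L = -0.1631
  θ2 = atan2(B,A) + arccos(C/0.5252) = 0.1746
φ3=240.0° → target in arm frame (-0.0534, -0.1353)
  e−x'=0.1234;  (l²−L²−(e−x')²−y'²−z²)/2L = -0.2398
  √(A²+B²)=0.5344;  θ3 = -1.3378+2.0362 ≈ 0.6983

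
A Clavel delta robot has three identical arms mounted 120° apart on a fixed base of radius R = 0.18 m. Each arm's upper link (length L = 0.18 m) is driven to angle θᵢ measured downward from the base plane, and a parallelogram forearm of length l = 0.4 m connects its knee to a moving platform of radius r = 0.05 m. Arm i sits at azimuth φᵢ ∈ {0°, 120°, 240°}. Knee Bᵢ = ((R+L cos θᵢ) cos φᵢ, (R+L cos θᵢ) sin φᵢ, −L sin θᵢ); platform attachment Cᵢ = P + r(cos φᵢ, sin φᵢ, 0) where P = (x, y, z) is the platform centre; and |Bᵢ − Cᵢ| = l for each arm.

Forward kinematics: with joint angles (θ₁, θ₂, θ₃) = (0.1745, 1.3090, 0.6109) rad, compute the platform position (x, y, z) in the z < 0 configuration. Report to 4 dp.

arm 1 at φ=0.0°: e+L cos θ1 = 0.3073;  centre 1 = (0.3073, 0.0000, -0.0313)
φ2=120.0°: virtual centre (-0.0883, 0.1529, -0.1739), radius l
arm 3 at φ=240.0°: e+L cos θ3 = 0.2774;  centre 3 = (-0.1387, -0.2403, -0.1032)
|centre ₂|²−|centre ₁|² = -0.0340;  |centre ₃|²−|centre ₁|² = -0.0078
[-0.7911 0.3059 -0.2852]·P = -0.0340;  [-0.8920 -0.4805 -0.1440]·P = -0.0078
det = 0.6530;  x = 0.0286+-0.2774z,  y = -0.0370+0.2152z
into |P−centre ₁|² = l²: 1.1232z² + 0.2011z + -0.0800 = 0;  Δ = 0.4000;  z = -0.3711 or 0.1920 → z<0 root = -0.3711
x = 0.1316, y = -0.1169

(0.1316, -0.1169, -0.3711)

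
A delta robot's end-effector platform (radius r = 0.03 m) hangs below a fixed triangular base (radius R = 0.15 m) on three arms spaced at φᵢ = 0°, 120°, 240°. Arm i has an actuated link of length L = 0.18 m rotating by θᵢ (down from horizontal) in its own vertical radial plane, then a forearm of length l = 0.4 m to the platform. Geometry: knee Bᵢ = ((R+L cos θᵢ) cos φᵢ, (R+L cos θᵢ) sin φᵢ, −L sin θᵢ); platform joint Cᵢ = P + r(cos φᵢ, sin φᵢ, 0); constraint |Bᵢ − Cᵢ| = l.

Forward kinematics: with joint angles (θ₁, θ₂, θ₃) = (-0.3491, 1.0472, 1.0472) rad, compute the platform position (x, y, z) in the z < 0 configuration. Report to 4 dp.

(0.2060, 0.0000, -0.3297)

O1 = (0.2891·cos0.0°, 0.2891·sin0.0°, 0.0616) = (0.2891, 0.0000, 0.0616)
φ2=120.0°: virtual centre (-0.1050, 0.1819, -0.1559), radius l
arm 3 at φ=240.0°: e+L cos θ3 = 0.2100;  O3 = (-0.1050, -0.1819, -0.1559)
subtract pairs → two planes through P
linear system: -0.7883x+0.3637y = -0.0190−-0.4349z; -0.7883x+-0.3637y = -0.0190−-0.4349z
det = 0.5734;  x = 0.0241+-0.5517z,  y = 0.0000+0.0000z
quadratic in z: (1.3044)z²+(0.1693)z+(-0.0860)=0, √Δ=0.6908 → z ∈ {-0.3297, 0.1999}; z = -0.3297 (taking z<0)
x = 0.2060, y = 0.0000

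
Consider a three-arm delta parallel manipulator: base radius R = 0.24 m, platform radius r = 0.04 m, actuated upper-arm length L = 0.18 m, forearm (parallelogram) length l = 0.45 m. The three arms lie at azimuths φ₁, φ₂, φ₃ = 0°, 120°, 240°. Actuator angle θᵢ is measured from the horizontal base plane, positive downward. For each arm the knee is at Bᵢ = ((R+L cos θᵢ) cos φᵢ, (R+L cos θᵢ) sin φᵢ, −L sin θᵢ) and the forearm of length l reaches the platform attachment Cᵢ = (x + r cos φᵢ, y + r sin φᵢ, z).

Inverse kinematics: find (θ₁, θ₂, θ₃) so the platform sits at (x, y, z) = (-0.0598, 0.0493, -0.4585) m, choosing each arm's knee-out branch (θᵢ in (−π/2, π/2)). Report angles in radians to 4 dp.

θ₁ = 1.1343, θ₂ = 0.6108, θ₃ = 0.9598

φ1=0.0° → target in arm frame (-0.0598, 0.0493)
  A=0.2598, B=-0.4585, C=(l²−L²−A²−y'²−z²)/(2L)=-0.3057
  θ1 = atan2(B,A) + arccos(C/0.5270) = 1.1343
arm 2 (φ=120.0°): x'=0.0726, y'=0.0271
  A=0.1274, B=-0.4585, C=(l²−L²−A²−y'²−z²)/(2L)=-0.1586
  θ2 = atan2(B,A) + arccos(C/0.4759) = 0.6108
rotate P by −φ3: (-0.0128, -0.0764, -0.4585)
  A=0.2128, B=-0.4585, C=(l²−L²−A²−y'²−z²)/(2L)=-0.2535
  √(A²+B²)=0.5055;  θ3 = -1.1363+2.0961 ≈ 0.9598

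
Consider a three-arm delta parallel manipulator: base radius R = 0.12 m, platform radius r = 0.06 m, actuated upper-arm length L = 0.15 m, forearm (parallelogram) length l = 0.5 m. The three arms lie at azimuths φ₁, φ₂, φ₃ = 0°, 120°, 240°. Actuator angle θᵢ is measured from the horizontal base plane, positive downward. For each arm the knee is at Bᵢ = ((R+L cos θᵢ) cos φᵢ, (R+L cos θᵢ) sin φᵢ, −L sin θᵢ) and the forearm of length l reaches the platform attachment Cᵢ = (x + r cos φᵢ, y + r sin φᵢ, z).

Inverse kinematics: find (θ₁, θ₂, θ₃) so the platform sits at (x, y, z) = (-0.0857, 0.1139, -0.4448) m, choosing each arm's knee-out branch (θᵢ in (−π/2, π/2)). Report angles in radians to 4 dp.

θ₁ = 0.3489, θ₂ = -0.3494, θ₃ = 0.2616

arm 1 (φ=0.0°): x'=-0.0857, y'=0.1139
  e−x'=0.1457;  (l²−L²−(e−x')²−y'²−z²)/2L = -0.0152
  θ1 = atan2(B,A) + arccos(C/0.4681) = 0.3489
rotate P by −φ2: (0.1415, 0.0173, -0.4448)
  A cos θ + B sin θ = C:  -0.0815·cos θ + -0.4448·sin θ = 0.0757
  √(A²+B²)=0.4522;  θ2 = -1.7520+1.4026 ≈ -0.3494
φ3=240.0° → target in arm frame (-0.0558, -0.1312)
  e−x'=0.1158;  (l²−L²−(e−x')²−y'²−z²)/2L = -0.0032
  θ3 = atan2(B,A) + arccos(C/0.4596) = 0.2616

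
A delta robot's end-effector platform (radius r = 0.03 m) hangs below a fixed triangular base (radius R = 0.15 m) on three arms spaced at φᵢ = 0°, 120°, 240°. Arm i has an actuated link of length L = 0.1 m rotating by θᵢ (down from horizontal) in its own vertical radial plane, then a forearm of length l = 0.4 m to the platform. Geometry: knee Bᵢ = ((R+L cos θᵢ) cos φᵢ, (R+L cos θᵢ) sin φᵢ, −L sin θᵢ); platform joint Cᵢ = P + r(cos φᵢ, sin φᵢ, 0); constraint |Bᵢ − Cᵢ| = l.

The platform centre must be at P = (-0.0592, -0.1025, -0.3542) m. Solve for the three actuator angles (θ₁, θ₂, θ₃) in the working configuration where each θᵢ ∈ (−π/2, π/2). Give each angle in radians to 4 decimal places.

θ₁ = 0.6981, θ₂ = 0.6979, θ₃ = -0.3491

rotate P by −φ1: (-0.0592, -0.1025, -0.3542)
  A=0.1792, B=-0.3542, C=(l²−L²−A²−y'²−z²)/(2L)=-0.0904
  γ=atan2(-0.3542,0.1792)=-1.1024;  ψ=arccos(-0.2277)=1.8005;  θ1=γ+ψ≈0.6981
φ2=120.0° → target in arm frame (-0.0592, 0.1025)
  e−x'=0.1792;  (l²−L²−(e−x')²−y'²−z²)/2L = -0.0903
  θ2 = atan2(B,A) + arccos(C/0.3969) = 0.6979
arm 3 (φ=240.0°): x'=0.1184, y'=0.0000
  A cos θ + B sin θ = C:  0.0016·cos θ + -0.3542·sin θ = 0.1227
  √(A²+B²)=0.3542;  θ3 = -1.5662+1.2171 ≈ -0.3491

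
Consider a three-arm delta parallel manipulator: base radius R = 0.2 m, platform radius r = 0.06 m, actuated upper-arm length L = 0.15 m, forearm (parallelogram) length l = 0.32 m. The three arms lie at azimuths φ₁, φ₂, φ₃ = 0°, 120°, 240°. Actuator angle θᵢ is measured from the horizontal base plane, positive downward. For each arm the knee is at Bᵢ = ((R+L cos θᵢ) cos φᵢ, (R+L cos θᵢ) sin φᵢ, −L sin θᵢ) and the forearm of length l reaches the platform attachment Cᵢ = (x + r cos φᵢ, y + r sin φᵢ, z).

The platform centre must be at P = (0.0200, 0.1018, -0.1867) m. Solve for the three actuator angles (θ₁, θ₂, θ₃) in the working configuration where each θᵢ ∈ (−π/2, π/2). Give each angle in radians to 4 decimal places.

θ₁ = 0.2618, θ₂ = -0.3485, θ₃ = 1.0475

φ1=0.0° → target in arm frame (0.0200, 0.1018)
  e−x'=0.1200;  (l²−L²−(e−x')²−y'²−z²)/2L = 0.0676
  √(A²+B²)=0.2219;  θ1 = -0.9995+1.2613 ≈ 0.2618
φ2=120.0° → target in arm frame (0.0782, -0.0682)
  A cos θ + B sin θ = C:  0.0618·cos θ + -0.1867·sin θ = 0.1219
  γ=atan2(-0.1867,0.0618)=-1.2509;  ψ=arccos(0.6197)=0.9024;  θ2=γ+ψ≈-0.3485
φ3=240.0° → target in arm frame (-0.0982, -0.0336)
  A=0.2382, B=-0.1867, C=(l²−L²−A²−y'²−z²)/(2L)=-0.0427
  √(A²+B²)=0.3026;  θ3 = -0.6649+1.7123 ≈ 1.0475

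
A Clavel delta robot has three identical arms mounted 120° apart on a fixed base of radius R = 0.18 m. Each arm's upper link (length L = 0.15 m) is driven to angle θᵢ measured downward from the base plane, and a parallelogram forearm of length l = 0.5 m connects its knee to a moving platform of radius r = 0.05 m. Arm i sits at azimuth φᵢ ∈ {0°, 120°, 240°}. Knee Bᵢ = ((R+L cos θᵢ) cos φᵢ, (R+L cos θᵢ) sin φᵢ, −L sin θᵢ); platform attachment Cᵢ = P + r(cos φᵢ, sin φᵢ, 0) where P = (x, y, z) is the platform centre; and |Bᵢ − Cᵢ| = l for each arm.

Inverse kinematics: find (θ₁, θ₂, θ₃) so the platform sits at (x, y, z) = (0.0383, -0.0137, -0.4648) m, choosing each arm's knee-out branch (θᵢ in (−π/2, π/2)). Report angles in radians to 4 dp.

θ₁ = 0.1746, θ₂ = 0.4364, θ₃ = 0.3491

φ1=0.0° → target in arm frame (0.0383, -0.0137)
  A cos θ + B sin θ = C:  0.0917·cos θ + -0.4648·sin θ = 0.0095
  θ1 = atan2(B,A) + arccos(C/0.4738) = 0.1746
arm 2 (φ=120.0°): x'=-0.0310, y'=-0.0263
  A cos θ + B sin θ = C:  0.1610·cos θ + -0.4648·sin θ = -0.0505
  √(A²+B²)=0.4919;  θ2 = -1.2373+1.6737 ≈ 0.4364
φ3=240.0° → target in arm frame (-0.0073, 0.0400)
  A cos θ + B sin θ = C:  0.1373·cos θ + -0.4648·sin θ = -0.0300
  √(A²+B²)=0.4847;  θ3 = -1.2836+1.6327 ≈ 0.3491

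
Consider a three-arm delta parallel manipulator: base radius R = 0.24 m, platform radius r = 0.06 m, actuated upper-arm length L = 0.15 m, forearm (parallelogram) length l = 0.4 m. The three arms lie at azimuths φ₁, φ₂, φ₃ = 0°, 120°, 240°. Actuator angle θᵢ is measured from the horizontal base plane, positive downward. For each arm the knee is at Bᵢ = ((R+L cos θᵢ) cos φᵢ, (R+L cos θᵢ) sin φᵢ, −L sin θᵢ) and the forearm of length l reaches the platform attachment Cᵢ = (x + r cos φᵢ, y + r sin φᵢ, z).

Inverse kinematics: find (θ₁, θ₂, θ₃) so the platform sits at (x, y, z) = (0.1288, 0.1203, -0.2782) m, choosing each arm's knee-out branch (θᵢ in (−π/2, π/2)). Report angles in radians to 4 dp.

φ1=0.0° → target in arm frame (0.1288, 0.1203)
  A cos θ + B sin θ = C:  0.0512·cos θ + -0.2782·sin θ = 0.1434
  √(A²+B²)=0.2829;  θ1 = -1.3888+1.0393 ≈ -0.3495
φ2=120.0° → target in arm frame (0.0398, -0.1717)
  A cos θ + B sin θ = C:  0.1402·cos θ + -0.2782·sin θ = 0.0366
  √(A²+B²)=0.3115;  θ2 = -1.1039+1.4532 ≈ 0.3493
rotate P by −φ3: (-0.1686, 0.0514, -0.2782)
  A cos θ + B sin θ = C:  0.3486·cos θ + -0.2782·sin θ = -0.2135
  γ=atan2(-0.2782,0.3486)=-0.6736;  ψ=arccos(-0.4787)=2.0700;  θ3=γ+ψ≈1.3964

θ₁ = -0.3495, θ₂ = 0.3493, θ₃ = 1.3964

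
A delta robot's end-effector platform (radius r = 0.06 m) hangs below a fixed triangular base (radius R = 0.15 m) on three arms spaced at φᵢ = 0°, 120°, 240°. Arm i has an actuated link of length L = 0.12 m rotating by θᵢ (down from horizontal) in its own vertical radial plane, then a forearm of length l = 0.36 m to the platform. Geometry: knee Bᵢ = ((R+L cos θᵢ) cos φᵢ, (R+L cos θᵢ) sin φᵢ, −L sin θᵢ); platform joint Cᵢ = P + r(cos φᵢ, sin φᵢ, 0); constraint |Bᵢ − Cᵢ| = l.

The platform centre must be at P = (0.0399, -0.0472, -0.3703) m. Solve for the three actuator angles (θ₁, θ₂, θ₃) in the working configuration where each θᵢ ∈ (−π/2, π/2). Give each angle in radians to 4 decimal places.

φ1=0.0° → target in arm frame (0.0399, -0.0472)
  A=0.0501, B=-0.3703, C=(l²−L²−A²−y'²−z²)/(2L)=-0.1111
  √(A²+B²)=0.3737;  θ1 = -1.4363+1.8726 ≈ 0.4363
arm 2 (φ=120.0°): x'=-0.0608, y'=-0.0110
  e−x'=0.1508;  (l²−L²−(e−x')²−y'²−z²)/2L = -0.1866
  γ=atan2(-0.3703,0.1508)=-1.1840;  ψ=arccos(-0.4668)=2.0564;  θ2=γ+ψ≈0.8724
rotate P by −φ3: (0.0209, 0.0582, -0.3703)
  A=0.0691, B=-0.3703, C=(l²−L²−A²−y'²−z²)/(2L)=-0.1253
  √(A²+B²)=0.3767;  θ3 = -1.3864+1.9099 ≈ 0.5236

θ₁ = 0.4363, θ₂ = 0.8724, θ₃ = 0.5236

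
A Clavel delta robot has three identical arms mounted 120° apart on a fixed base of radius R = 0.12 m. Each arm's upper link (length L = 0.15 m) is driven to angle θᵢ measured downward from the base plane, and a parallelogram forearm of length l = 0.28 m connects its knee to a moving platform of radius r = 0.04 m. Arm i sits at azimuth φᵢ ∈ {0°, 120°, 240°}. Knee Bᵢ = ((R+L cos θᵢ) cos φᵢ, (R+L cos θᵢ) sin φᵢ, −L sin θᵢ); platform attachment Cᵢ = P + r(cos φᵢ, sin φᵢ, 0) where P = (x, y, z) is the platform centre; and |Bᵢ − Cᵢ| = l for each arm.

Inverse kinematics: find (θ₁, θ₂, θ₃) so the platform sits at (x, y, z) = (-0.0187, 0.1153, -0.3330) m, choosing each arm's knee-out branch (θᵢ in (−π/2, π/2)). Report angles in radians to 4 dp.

rotate P by −φ1: (-0.0187, 0.1153, -0.3330)
  A=0.0987, B=-0.3330, C=(l²−L²−A²−y'²−z²)/(2L)=-0.2601
  θ1 = atan2(B,A) + arccos(C/0.3473) = 1.1344
φ2=120.0° → target in arm frame (0.1092, -0.0415)
  A cos θ + B sin θ = C:  -0.0292·cos θ + -0.3330·sin θ = -0.1919
  θ2 = atan2(B,A) + arccos(C/0.3343) = 0.5239
rotate P by −φ3: (-0.0905, -0.0738, -0.3330)
  e−x'=0.1705;  (l²−L²−(e−x')²−y'²−z²)/2L = -0.2984
  γ=atan2(-0.3330,0.1705)=-1.0976;  ψ=arccos(-0.7976)=2.4940;  θ3=γ+ψ≈1.3965

θ₁ = 1.1344, θ₂ = 0.5239, θ₃ = 1.3965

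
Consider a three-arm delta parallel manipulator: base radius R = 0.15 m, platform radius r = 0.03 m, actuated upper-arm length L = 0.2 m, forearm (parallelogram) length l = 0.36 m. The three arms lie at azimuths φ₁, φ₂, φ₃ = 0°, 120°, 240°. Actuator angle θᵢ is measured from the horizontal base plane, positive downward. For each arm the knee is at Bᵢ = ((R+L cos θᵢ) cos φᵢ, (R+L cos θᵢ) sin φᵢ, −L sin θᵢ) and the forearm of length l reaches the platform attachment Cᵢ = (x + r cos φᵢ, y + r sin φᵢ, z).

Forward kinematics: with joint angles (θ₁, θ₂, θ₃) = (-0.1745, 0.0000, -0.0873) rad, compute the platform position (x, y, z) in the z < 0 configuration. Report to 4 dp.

arm 1 at φ=0.0°: e+L cos θ1 = 0.3170;  S1 = (0.3170, 0.0000, 0.0347)
S2 = (0.3200·cos120.0°, 0.3200·sin120.0°, 0.0000) = (-0.1600, 0.2771, 0.0000)
S3 = (0.3192·cos240.0°, 0.3192·sin240.0°, 0.0174) = (-0.1596, -0.2765, 0.0174)
eliminate P² terms by subtracting sphere 1 from 2 and 3
[-0.9539 0.5543 -0.0694]·P = 0.0007;  [-0.9532 -0.5529 -0.0346]·P = 0.0005
Cramer: x(z) = -0.0007-0.0545z;  y(z) = 0.0002+0.0315z
sphere 1 gives Az²+Bz+C=0 with A=1.0040, B=-0.0348, C=-0.0275;  B²−4AC=0.1117;  roots -0.1491, 0.1838;  negative root z = -0.1491
x = 0.0075, y = -0.0045

(0.0075, -0.0045, -0.1491)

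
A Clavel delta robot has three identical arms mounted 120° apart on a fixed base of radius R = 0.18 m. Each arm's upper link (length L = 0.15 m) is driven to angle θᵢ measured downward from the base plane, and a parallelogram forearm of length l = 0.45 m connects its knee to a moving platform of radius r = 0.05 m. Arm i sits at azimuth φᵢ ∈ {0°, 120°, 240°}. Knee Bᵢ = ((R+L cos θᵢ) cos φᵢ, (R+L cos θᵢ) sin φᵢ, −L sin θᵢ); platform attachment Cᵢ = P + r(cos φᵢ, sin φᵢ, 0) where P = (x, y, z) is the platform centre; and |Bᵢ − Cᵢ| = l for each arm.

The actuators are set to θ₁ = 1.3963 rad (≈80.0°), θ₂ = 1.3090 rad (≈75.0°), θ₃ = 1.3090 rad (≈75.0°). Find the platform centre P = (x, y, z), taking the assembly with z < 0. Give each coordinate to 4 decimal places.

φ1=0.0°: virtual centre (0.1560, 0.0000, -0.1477), radius l
φ2=120.0°: virtual centre (-0.0844, 0.1462, -0.1449), radius l
S3 = (0.1688·cos240.0°, 0.1688·sin240.0°, -0.1449) = (-0.0844, -0.1462, -0.1449)
subtract pairs → two planes through P
plane₁₂: -0.4809x+0.2924y+0.0057z = 0.0033
Cramer: x(z) = -0.0069+0.0118z;  y(z) = 0.0000-0.0000z
quadratic in z: (1.0001)z²+(0.2916)z+(-0.1541)=0, √Δ=0.8376 → z ∈ {-0.5645, 0.2730}; z = -0.5645 (taking z<0)
x = -0.0136, y = 0.0000

(-0.0136, 0.0000, -0.5645)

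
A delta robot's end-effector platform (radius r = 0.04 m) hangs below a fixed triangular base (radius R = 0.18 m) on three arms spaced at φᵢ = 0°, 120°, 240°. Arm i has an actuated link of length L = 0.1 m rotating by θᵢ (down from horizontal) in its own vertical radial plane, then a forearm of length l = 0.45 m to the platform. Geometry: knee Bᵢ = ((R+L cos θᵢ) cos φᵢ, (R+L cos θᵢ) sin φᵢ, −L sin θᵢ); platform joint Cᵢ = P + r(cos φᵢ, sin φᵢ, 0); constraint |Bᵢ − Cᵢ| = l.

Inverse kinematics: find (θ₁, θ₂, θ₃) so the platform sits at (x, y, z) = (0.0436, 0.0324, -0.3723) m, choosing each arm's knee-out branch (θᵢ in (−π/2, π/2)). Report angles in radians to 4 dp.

rotate P by −φ1: (0.0436, 0.0324, -0.3723)
  e−x'=0.0964;  (l²−L²−(e−x')²−y'²−z²)/2L = 0.2177
  γ=atan2(-0.3723,0.0964)=-1.3174;  ψ=arccos(0.5662)=0.9689;  θ1=γ+ψ≈-0.3485
rotate P by −φ2: (0.0063, -0.0540, -0.3723)
  A=0.1337, B=-0.3723, C=(l²−L²−A²−y'²−z²)/(2L)=0.1655
  θ2 = atan2(B,A) + arccos(C/0.3956) = -0.0867
arm 3 (φ=240.0°): x'=-0.0499, y'=0.0216
  A=0.1899, B=-0.3723, C=(l²−L²−A²−y'²−z²)/(2L)=0.0869
  γ=atan2(-0.3723,0.1899)=-1.0992;  ψ=arccos(0.2080)=1.3613;  θ3=γ+ψ≈0.2621

θ₁ = -0.3485, θ₂ = -0.0867, θ₃ = 0.2621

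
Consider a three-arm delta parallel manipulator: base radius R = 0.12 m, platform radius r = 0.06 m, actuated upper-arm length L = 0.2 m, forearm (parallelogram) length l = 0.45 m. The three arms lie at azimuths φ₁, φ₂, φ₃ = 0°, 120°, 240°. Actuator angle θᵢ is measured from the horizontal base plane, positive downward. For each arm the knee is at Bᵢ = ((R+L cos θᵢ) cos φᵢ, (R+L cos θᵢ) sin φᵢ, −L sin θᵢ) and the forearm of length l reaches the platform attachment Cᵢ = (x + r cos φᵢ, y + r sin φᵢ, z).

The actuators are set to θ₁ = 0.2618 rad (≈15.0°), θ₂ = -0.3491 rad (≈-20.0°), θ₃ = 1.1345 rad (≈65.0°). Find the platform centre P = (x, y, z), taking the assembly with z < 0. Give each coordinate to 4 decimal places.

(0.0496, 0.2771, -0.3421)

S1 = (0.2532·cos0.0°, 0.2532·sin0.0°, -0.0518) = (0.2532, 0.0000, -0.0518)
φ2=120.0°: virtual centre (-0.1240, 0.2147, 0.0684), radius l
φ3=240.0°: virtual centre (-0.0723, -0.1252, -0.1813), radius l
eliminate P² terms by subtracting sphere 1 from 2 and 3
[-0.7543 0.4294 0.2403]·P = -0.0006;  [-0.6509 -0.2503 -0.2590]·P = -0.0130
det = 0.4683;  x = 0.0123+-0.1090z,  y = 0.0201+-0.7512z
sphere 1 gives Az²+Bz+C=0 with A=1.5762, B=0.1258, C=-0.1414;  B²−4AC=0.9072;  roots -0.3421, 0.2622;  negative root z = -0.3421
x = 0.0496, y = 0.2771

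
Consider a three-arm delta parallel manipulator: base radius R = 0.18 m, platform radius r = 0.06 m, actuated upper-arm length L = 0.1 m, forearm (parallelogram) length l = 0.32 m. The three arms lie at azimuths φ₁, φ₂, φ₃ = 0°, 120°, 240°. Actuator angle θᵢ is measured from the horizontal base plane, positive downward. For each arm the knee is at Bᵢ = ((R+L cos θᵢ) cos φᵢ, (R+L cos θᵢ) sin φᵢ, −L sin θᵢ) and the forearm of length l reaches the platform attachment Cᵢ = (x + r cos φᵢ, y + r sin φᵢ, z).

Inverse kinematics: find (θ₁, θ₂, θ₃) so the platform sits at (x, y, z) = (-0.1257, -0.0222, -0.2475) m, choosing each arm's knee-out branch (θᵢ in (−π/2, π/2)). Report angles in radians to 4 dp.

rotate P by −φ1: (-0.1257, -0.0222, -0.2475)
  A=0.2457, B=-0.2475, C=(l²−L²−A²−y'²−z²)/(2L)=-0.1486
  √(A²+B²)=0.3487;  θ1 = -0.7890+2.0109 ≈ 1.2219
φ2=120.0° → target in arm frame (0.0436, 0.1200)
  A cos θ + B sin θ = C:  0.0764·cos θ + -0.2475·sin θ = 0.0546
  θ2 = atan2(B,A) + arccos(C/0.2590) = 0.0869
rotate P by −φ3: (0.0821, -0.0978, -0.2475)
  A cos θ + B sin θ = C:  0.0379·cos θ + -0.2475·sin θ = 0.1007
  θ3 = atan2(B,A) + arccos(C/0.2504) = -0.2620

θ₁ = 1.2219, θ₂ = 0.0869, θ₃ = -0.2620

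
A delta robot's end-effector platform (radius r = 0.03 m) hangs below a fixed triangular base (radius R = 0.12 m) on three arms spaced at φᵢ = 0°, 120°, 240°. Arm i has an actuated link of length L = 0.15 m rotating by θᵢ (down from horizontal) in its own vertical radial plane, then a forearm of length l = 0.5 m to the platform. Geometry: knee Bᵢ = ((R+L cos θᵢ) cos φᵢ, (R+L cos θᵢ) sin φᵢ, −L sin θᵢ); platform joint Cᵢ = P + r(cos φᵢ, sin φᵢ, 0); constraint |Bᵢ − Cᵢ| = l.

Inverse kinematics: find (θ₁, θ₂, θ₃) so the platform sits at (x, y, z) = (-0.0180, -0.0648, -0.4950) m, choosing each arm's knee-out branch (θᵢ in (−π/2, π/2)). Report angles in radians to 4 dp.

θ₁ = 0.4363, θ₂ = 0.5236, θ₃ = 0.1745

rotate P by −φ1: (-0.0180, -0.0648, -0.4950)
  A cos θ + B sin θ = C:  0.1080·cos θ + -0.4950·sin θ = -0.1113
  θ1 = atan2(B,A) + arccos(C/0.5066) = 0.4363
rotate P by −φ2: (-0.0471, 0.0480, -0.4950)
  A=0.1371, B=-0.4950, C=(l²−L²−A²−y'²−z²)/(2L)=-0.1288
  θ2 = atan2(B,A) + arccos(C/0.5136) = 0.5236
arm 3 (φ=240.0°): x'=0.0651, y'=0.0168
  A=0.0249, B=-0.4950, C=(l²−L²−A²−y'²−z²)/(2L)=-0.0614
  √(A²+B²)=0.4956;  θ3 = -1.5206+1.6950 ≈ 0.1745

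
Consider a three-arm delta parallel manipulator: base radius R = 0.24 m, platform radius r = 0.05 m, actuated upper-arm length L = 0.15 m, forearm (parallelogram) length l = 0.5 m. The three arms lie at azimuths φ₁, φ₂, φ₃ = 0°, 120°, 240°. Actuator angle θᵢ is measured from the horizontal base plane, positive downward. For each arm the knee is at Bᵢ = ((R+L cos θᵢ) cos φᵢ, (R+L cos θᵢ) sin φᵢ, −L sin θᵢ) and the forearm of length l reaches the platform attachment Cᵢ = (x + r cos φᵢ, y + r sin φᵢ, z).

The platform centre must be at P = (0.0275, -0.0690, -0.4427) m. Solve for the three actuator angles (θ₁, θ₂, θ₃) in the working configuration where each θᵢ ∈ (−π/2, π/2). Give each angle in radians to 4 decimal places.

φ1=0.0° → target in arm frame (0.0275, -0.0690)
  A=0.1625, B=-0.4427, C=(l²−L²−A²−y'²−z²)/(2L)=0.0012
  θ1 = atan2(B,A) + arccos(C/0.4716) = 0.3493
φ2=120.0° → target in arm frame (-0.0735, 0.0107)
  A cos θ + B sin θ = C:  0.2635·cos θ + -0.4427·sin θ = -0.1268
  √(A²+B²)=0.5152;  θ2 = -1.0339+1.8194 ≈ 0.7855
φ3=240.0° → target in arm frame (0.0460, 0.0583)
  A cos θ + B sin θ = C:  0.1440·cos θ + -0.4427·sin θ = 0.0246
  θ3 = atan2(B,A) + arccos(C/0.4655) = 0.2616

θ₁ = 0.3493, θ₂ = 0.7855, θ₃ = 0.2616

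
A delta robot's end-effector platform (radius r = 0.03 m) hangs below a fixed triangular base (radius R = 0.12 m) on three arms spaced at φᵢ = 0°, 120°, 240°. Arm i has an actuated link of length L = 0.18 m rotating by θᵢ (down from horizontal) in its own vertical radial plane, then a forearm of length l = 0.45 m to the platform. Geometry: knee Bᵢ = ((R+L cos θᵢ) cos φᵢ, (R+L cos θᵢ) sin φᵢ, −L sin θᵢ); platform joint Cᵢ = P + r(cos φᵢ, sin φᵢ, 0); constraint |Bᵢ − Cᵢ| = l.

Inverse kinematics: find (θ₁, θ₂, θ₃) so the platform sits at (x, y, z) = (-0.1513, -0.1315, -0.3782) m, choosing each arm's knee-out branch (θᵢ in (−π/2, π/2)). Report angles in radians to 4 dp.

θ₁ = 0.8726, θ₂ = 0.5236, θ₃ = -0.3491

φ1=0.0° → target in arm frame (-0.1513, -0.1315)
  e−x'=0.2413;  (l²−L²−(e−x')²−y'²−z²)/2L = -0.1346
  γ=atan2(-0.3782,0.2413)=-1.0029;  ψ=arccos(-0.3000)=1.8755;  θ1=γ+ψ≈0.8726
φ2=120.0° → target in arm frame (-0.0382, 0.1968)
  A=0.1282, B=-0.3782, C=(l²−L²−A²−y'²−z²)/(2L)=-0.0781
  θ2 = atan2(B,A) + arccos(C/0.3993) = 0.5236
arm 3 (φ=240.0°): x'=0.1895, y'=-0.0653
  e−x'=-0.0995;  (l²−L²−(e−x')²−y'²−z²)/2L = 0.0358
  √(A²+B²)=0.3911;  θ3 = -1.8281+1.4791 ≈ -0.3491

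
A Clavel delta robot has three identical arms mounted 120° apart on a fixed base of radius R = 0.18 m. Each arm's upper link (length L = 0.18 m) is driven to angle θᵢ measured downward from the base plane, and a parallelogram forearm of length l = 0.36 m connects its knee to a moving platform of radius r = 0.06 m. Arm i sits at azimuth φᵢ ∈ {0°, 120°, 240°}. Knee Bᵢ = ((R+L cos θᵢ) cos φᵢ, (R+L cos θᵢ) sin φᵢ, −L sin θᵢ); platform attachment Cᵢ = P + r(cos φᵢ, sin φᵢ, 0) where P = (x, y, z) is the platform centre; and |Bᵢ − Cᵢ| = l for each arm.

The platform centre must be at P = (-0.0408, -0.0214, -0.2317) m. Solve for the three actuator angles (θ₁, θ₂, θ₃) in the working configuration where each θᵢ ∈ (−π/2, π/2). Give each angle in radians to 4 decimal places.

rotate P by −φ1: (-0.0408, -0.0214, -0.2317)
  e−x'=0.1608;  (l²−L²−(e−x')²−y'²−z²)/2L = 0.0478
  √(A²+B²)=0.2820;  θ1 = -0.9641+1.4006 ≈ 0.4365
rotate P by −φ2: (0.0019, 0.0460, -0.2317)
  A=0.1181, B=-0.2317, C=(l²−L²−A²−y'²−z²)/(2L)=0.0762
  θ2 = atan2(B,A) + arccos(C/0.2601) = 0.1741
rotate P by −φ3: (0.0389, -0.0246, -0.2317)
  A=0.0811, B=-0.2317, C=(l²−L²−A²−y'²−z²)/(2L)=0.1009
  θ3 = atan2(B,A) + arccos(C/0.2455) = -0.0872

θ₁ = 0.4365, θ₂ = 0.1741, θ₃ = -0.0872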